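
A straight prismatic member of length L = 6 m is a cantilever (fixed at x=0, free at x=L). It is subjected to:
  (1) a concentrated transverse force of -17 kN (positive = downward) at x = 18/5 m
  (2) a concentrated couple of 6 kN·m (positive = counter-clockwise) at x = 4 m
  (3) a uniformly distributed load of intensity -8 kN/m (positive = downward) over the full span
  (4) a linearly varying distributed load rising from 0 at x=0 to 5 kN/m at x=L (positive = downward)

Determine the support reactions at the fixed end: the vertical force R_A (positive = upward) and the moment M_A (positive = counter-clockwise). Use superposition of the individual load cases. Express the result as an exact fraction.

R_A = -50 kN, M_A = -756/5 kN·m

Load 1 — point force P=-17 kN at a=18/5 m (b=L-a=12/5):
  R_A = P = (-17) = -17 kN
  M_A = Pa = (-17)·(18/5) = -306/5 kN·m
Load 2 — applied couple M₀=6 kN·m at a=4 m (b=L-a=2):
  R_A = 0 kN
  M_A = -M₀ = -6 kN·m
Load 3 — uniform load w=-8 kN/m over full span:
  R_A = wL = (-8)·6 = -48 kN
  M_A = wL²/2 = (-8)·6²/2 = -144 kN·m
Load 4 — triangular load w₀=5 kN/m (0→w₀ over full span):
  R_A = w₀L/2 = 5·6/2 = 15 kN
  M_A = w₀L²/3 = 5·6²/3 = 60 kN·m
Superposition: R_A = -50 kN, M_A = -756/5 kN·m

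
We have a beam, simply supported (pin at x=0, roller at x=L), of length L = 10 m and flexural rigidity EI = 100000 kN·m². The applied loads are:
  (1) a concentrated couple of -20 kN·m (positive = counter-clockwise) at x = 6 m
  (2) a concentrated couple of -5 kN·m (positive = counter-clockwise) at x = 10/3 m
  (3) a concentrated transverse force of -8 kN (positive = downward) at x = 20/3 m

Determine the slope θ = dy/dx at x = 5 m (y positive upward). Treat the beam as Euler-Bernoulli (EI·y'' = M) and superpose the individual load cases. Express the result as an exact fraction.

Load 1 — applied couple M₀=-20 kN·m at a=6 m (b=L-a=4):
  θ_1 = (M₀x²/(2L)+C₁)/EI  [x≤a] with C₁=M₀(3b²-L²)/(6L)=52/3 = ((-20)·5²/(2·10)+(52/3))/100000 = -23/300000 rad
Load 2 — applied couple M₀=-5 kN·m at a=10/3 m (b=L-a=20/3):
  θ_2 = (M₀x²/(2L)-M₀(x-a)+C₁)/EI  [x>a] with C₁=M₀(3b²-L²)/(6L)=-25/9 = ((-5)·5²/(2·10)-(-5)·(5-(10/3))+(-25/9))/100000 = -1/144000 rad
Load 3 — point force P=-8 kN at a=20/3 m (b=L-a=10/3):
  θ_3 = -Pb(L²-b²-3x²)/(6LEI)  [x≤a] = -(-8)·(10/3)·(10²-(10/3)²-3·5²)/(6·10·100000) = 1/16200 rad
Superposition: θ = Σ θ_i = -709/32400000 rad ≈ -0.000022 rad

θ(5) = -709/32400000 rad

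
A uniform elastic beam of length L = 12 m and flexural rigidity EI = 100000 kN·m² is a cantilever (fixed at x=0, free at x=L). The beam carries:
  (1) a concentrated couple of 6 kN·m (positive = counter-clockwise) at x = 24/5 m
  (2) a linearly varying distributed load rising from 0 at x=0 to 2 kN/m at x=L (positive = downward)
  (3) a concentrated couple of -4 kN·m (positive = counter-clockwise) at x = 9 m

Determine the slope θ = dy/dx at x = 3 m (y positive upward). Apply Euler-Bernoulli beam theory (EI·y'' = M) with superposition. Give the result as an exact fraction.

Load 1 — applied couple M₀=6 kN·m at a=24/5 m (b=L-a=36/5):
  θ_1 = M₀x/EI  [x≤a] = 6·3/100000 = 9/50000 rad
Load 2 — triangular load w₀=2 kN/m (0→w₀ over full span):
  θ_2 = (w₀Lx²/4-w₀L²x/3-w₀x⁴/(24L))/EI = (2·12·3²/4-2·12²·3/3-2·3⁴/(24·12))/100000 = -3753/1600000 rad
Load 3 — applied couple M₀=-4 kN·m at a=9 m (b=L-a=3):
  θ_3 = M₀x/EI  [x≤a] = (-4)·3/100000 = -3/25000 rad
Superposition: θ = Σ θ_i = -3657/1600000 rad ≈ -0.002286 rad

θ(3) = -3657/1600000 rad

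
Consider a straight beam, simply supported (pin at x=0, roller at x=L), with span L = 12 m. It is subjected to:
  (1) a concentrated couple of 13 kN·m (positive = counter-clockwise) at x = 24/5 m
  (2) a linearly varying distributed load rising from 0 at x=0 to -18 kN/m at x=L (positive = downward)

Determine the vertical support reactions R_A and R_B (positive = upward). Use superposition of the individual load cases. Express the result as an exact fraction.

R_A = -419/12 kN, R_B = -877/12 kN

Load 1 — applied couple M₀=13 kN·m at a=24/5 m (b=L-a=36/5):
  R_A = M₀/L = 13/12 kN
  R_B = -M₀/L = -13/12 kN
Load 2 — triangular load w₀=-18 kN/m (0→w₀ over full span):
  R_A = w₀L/6 = (-18)·12/6 = -36 kN
  R_B = w₀L/3 = (-18)·12/3 = -72 kN
Superposition: R_A = -419/12 kN, R_B = -877/12 kN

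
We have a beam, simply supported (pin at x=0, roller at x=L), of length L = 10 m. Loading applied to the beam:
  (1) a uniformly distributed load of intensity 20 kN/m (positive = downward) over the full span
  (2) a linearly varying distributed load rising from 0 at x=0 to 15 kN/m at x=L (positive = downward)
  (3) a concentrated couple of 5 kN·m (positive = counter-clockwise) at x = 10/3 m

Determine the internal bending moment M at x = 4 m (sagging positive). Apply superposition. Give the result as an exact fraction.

M(4) = 321 kN·m

Load 1 — uniform load w=20 kN/m over full span:
  M_1 = wx(L-x)/2 = 20·4·(10-4)/2 = 240 kN·m
Load 2 — triangular load w₀=15 kN/m (0→w₀ over full span):
  M_2 = w₀Lx/6 - w₀x³/(6L) = 15·10·4/6 - 15·4³/(6·10) = 84 kN·m
Load 3 — applied couple M₀=5 kN·m at a=10/3 m (b=L-a=20/3):
  M_3 = M₀x/L - M₀  [x>a] = 5·4/10 - 5 = -3 kN·m
Superposition: M = Σ M_i = 321 kN·m ≈ 321.000000 kN·m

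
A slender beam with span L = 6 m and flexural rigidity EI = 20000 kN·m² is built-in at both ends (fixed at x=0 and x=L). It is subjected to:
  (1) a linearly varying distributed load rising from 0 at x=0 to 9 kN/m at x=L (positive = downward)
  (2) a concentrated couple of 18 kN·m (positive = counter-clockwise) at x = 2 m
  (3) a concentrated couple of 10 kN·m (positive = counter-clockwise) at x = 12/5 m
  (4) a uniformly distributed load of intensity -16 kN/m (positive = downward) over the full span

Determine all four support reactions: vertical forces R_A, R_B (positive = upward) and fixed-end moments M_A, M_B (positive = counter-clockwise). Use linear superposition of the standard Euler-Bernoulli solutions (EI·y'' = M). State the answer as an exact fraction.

Load 1 — triangular load w₀=9 kN/m (0→w₀ over full span):
  R_A = 3w₀L/20 = 3·9·6/20 = 81/10 kN
  M_A = w₀L²/30 = 9·6²/30 = 54/5 kN·m
  R_B = 7w₀L/20 = 7·9·6/20 = 189/10 kN
  M_B = -w₀L²/20 = -9·6²/20 = -81/5 kN·m
Load 2 — applied couple M₀=18 kN·m at a=2 m (b=L-a=4):
  R_A = 6M₀ab/L³ = 6·18·2·4/6³ = 4 kN
  M_A = M₀b(2a-b)/L² = 18·4·(2·2-4)/6² = 0 kN·m
  R_B = -6M₀ab/L³ = -6·18·2·4/6³ = -4 kN
  M_B = M₀a(2b-a)/L² = 18·2·(2·4-2)/6² = 6 kN·m
Load 3 — applied couple M₀=10 kN·m at a=12/5 m (b=L-a=18/5):
  R_A = 6M₀ab/L³ = 6·10·(12/5)·(18/5)/6³ = 12/5 kN
  M_A = M₀b(2a-b)/L² = 10·(18/5)·(2·(12/5)-(18/5))/6² = 6/5 kN·m
  R_B = -6M₀ab/L³ = -6·10·(12/5)·(18/5)/6³ = -12/5 kN
  M_B = M₀a(2b-a)/L² = 10·(12/5)·(2·(18/5)-(12/5))/6² = 16/5 kN·m
Load 4 — uniform load w=-16 kN/m over full span:
  R_A = wL/2 = (-16)·6/2 = -48 kN
  M_A = wL²/12 = (-16)·6²/12 = -48 kN·m
  R_B = wL/2 = (-16)·6/2 = -48 kN
  M_B = -wL²/12 = -(-16)·6²/12 = 48 kN·m
Superposition: R_A = -67/2 kN, M_A = -36 kN·m, R_B = -71/2 kN, M_B = 41 kN·m

R_A = -67/2 kN, M_A = -36 kN·m, R_B = -71/2 kN, M_B = 41 kN·m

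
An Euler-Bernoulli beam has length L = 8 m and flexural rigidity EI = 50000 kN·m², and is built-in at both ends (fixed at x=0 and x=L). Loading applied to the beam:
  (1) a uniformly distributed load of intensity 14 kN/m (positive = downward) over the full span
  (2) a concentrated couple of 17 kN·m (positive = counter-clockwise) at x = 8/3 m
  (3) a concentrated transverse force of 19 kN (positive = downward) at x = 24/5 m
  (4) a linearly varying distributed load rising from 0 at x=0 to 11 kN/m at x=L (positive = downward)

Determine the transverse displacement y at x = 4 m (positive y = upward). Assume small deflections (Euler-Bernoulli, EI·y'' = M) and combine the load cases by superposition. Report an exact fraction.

y(4) = -33509/7031250 m

Load 1 — uniform load w=14 kN/m over full span:
  y_1 = -wx²(L-x)²/(24EI) = -14·4²·(8-4)²/(24·50000) = -28/9375 m
Load 2 — applied couple M₀=17 kN·m at a=8/3 m (b=L-a=16/3):
  y_2 = (R_Ax³/6 - M_Ax²/2 - M₀(x-a)²/2)/EI  [x>a] with R_A=17/6, M_A=0 = ((17/6)·4³/6 - 0·4²/2 - 17·(4-(8/3))²/2)/50000 = 17/56250 m
Load 3 — point force P=19 kN at a=24/5 m (b=L-a=16/5):
  y_3 = -Pb²x²(3aL-(3a+b)x)/(6L³EI)  [x≤a] = -19·(16/5)²·4²·(3·(24/5)·8-(3·(24/5)+(16/5))·4)/(6·8³·50000) = -1064/1171875 m
Load 4 — triangular load w₀=11 kN/m (0→w₀ over full span):
  y_4 = -w₀x²(L-x)²(x+2L)/(120LEI) = -11·4²·(8-4)²·(4+2·8)/(120·8·50000) = -11/9375 m
Superposition: y = Σ y_i = -33509/7031250 m ≈ -0.004766 m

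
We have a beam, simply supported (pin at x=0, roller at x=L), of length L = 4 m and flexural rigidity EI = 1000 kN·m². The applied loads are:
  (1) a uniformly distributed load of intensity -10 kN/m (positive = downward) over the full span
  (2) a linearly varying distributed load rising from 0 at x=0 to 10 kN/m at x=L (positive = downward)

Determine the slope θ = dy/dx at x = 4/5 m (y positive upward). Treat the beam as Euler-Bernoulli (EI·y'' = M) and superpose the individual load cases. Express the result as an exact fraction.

Load 1 — uniform load w=-10 kN/m over full span:
  θ_1 = -w(L³-6Lx²+4x³)/(24EI) = -(-10)·(4³-6·4·(4/5)²+4·(4/5)³)/(24·1000) = 66/3125 rad
Load 2 — triangular load w₀=10 kN/m (0→w₀ over full span):
  θ_2 = -w₀(7L⁴-30L²x²+15x⁴)/(360LEI) = -10·(7·4⁴-30·4²·(4/5)²+15·(4/5)⁴)/(360·4·1000) = -1456/140625 rad
Superposition: θ = Σ θ_i = 1514/140625 rad ≈ 0.010766 rad

θ(4/5) = 1514/140625 rad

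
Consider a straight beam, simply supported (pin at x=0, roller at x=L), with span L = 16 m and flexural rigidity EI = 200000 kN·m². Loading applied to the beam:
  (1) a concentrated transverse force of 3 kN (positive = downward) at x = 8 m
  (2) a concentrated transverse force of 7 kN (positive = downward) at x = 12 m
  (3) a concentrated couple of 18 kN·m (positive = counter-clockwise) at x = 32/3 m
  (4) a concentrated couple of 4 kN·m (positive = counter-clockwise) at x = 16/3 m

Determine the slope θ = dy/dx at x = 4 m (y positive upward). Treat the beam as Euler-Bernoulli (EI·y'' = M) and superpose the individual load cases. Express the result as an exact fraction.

θ(4) = -197/360000 rad

Load 1 — point force P=3 kN at a=8 m (b=L-a=8):
  θ_1 = -Pb(L²-b²-3x²)/(6LEI)  [x≤a] = -3·8·(16²-8²-3·4²)/(6·16·200000) = -9/50000 rad
Load 2 — point force P=7 kN at a=12 m (b=L-a=4):
  θ_2 = -Pb(L²-b²-3x²)/(6LEI)  [x≤a] = -7·4·(16²-4²-3·4²)/(6·16·200000) = -7/25000 rad
Load 3 — applied couple M₀=18 kN·m at a=32/3 m (b=L-a=16/3):
  θ_3 = (M₀x²/(2L)+C₁)/EI  [x≤a] with C₁=M₀(3b²-L²)/(6L)=-32 = (18·4²/(2·16)+(-32))/200000 = -23/200000 rad
Load 4 — applied couple M₀=4 kN·m at a=16/3 m (b=L-a=32/3):
  θ_4 = (M₀x²/(2L)+C₁)/EI  [x≤a] with C₁=M₀(3b²-L²)/(6L)=32/9 = (4·4²/(2·16)+(32/9))/200000 = 1/36000 rad
Superposition: θ = Σ θ_i = -197/360000 rad ≈ -0.000547 rad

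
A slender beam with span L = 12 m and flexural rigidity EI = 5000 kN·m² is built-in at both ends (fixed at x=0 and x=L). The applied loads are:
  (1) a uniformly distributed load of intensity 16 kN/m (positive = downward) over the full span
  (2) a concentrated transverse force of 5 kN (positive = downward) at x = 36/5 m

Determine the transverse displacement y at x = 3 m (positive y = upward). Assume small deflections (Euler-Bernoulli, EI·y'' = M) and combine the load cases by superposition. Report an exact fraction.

Load 1 — uniform load w=16 kN/m over full span:
  y_1 = -wx²(L-x)²/(24EI) = -16·3²·(12-3)²/(24·5000) = -243/2500 m
Load 2 — point force P=5 kN at a=36/5 m (b=L-a=24/5):
  y_2 = -Pb²x²(3aL-(3a+b)x)/(6L³EI)  [x≤a] = -5·(24/5)²·3²·(3·(36/5)·12-(3·(36/5)+(24/5))·3)/(6·12³·5000) = -9/2500 m
Superposition: y = Σ y_i = -63/625 m ≈ -0.100800 m

y(3) = -63/625 m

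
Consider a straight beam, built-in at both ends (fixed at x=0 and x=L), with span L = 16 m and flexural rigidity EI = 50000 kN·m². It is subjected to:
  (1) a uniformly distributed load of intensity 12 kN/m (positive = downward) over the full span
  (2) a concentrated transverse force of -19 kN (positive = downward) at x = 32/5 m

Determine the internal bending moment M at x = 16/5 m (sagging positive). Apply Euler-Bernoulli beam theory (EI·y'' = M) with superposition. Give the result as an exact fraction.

Load 1 — uniform load w=12 kN/m over full span:
  M_1 = wLx/2 - wL²/12 - wx²/2 = 12·16·(16/5)/2 - 12·16²/12 - 12·(16/5)²/2 = -256/25 kN·m
Load 2 — point force P=-19 kN at a=32/5 m (b=L-a=48/5):
  M_2 = Pb²(3a+b)x/L³ - Pab²/L²  [x≤a] = (-19)·(48/5)²·(3·(32/5)+(48/5))·(16/5)/16³ - (-19)·(32/5)·(48/5)²/16² = 2736/625 kN·m
Superposition: M = Σ M_i = -3664/625 kN·m ≈ -5.862400 kN·m

M(16/5) = -3664/625 kN·m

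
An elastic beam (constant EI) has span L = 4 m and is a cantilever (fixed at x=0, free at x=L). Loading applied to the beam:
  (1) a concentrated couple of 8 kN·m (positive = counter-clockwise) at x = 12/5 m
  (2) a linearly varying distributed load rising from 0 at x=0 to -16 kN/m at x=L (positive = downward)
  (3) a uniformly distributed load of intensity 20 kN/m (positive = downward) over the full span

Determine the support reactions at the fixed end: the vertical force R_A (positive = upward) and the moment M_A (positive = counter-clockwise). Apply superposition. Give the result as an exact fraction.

Load 1 — applied couple M₀=8 kN·m at a=12/5 m (b=L-a=8/5):
  R_A = 0 kN
  M_A = -M₀ = -8 kN·m
Load 2 — triangular load w₀=-16 kN/m (0→w₀ over full span):
  R_A = w₀L/2 = (-16)·4/2 = -32 kN
  M_A = w₀L²/3 = (-16)·4²/3 = -256/3 kN·m
Load 3 — uniform load w=20 kN/m over full span:
  R_A = wL = 20·4 = 80 kN
  M_A = wL²/2 = 20·4²/2 = 160 kN·m
Superposition: R_A = 48 kN, M_A = 200/3 kN·m

R_A = 48 kN, M_A = 200/3 kN·m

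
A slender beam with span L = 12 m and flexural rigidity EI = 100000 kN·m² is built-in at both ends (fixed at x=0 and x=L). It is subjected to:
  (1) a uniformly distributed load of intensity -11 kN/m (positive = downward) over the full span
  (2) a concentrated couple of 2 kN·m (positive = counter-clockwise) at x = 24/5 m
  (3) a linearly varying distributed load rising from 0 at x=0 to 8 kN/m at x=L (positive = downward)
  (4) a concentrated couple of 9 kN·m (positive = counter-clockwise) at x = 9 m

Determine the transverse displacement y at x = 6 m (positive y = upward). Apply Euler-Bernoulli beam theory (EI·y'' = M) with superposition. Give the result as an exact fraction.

Load 1 — uniform load w=-11 kN/m over full span:
  y_1 = -wx²(L-x)²/(24EI) = -(-11)·6²·(12-6)²/(24·100000) = 297/50000 m
Load 2 — applied couple M₀=2 kN·m at a=24/5 m (b=L-a=36/5):
  y_2 = (R_Ax³/6 - M_Ax²/2 - M₀(x-a)²/2)/EI  [x>a] with R_A=6/25, M_A=6/25 = ((6/25)·6³/6 - (6/25)·6²/2 - 2·(6-(24/5))²/2)/100000 = 9/312500 m
Load 3 — triangular load w₀=8 kN/m (0→w₀ over full span):
  y_3 = -w₀x²(L-x)²(x+2L)/(120LEI) = -8·6²·(12-6)²·(6+2·12)/(120·12·100000) = -27/12500 m
Load 4 — applied couple M₀=9 kN·m at a=9 m (b=L-a=3):
  y_4 = (R_Ax³/6 - M_Ax²/2)/EI  [x≤a] with R_A=27/32, M_A=45/16 = ((27/32)·6³/6 - (45/16)·6²/2)/100000 = -81/400000 m
Superposition: y = Σ y_i = 36063/10000000 m ≈ 0.003606 m

y(6) = 36063/10000000 m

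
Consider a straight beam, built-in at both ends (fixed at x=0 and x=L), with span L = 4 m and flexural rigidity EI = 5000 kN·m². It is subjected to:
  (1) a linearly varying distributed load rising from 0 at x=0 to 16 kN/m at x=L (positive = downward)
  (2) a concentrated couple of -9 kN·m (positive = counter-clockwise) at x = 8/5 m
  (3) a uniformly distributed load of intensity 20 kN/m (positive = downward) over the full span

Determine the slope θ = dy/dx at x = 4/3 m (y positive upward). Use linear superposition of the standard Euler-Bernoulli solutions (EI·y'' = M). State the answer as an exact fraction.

θ(4/3) = -19307/7593750 rad

Load 1 — triangular load w₀=16 kN/m (0→w₀ over full span):
  θ_1 = -w₀(2x(L-x)(L-2x)(x+2L)+x²(L-x)²)/(120LEI) = -16·(2·(4/3)·(4-(4/3))·(4-2·(4/3))·((4/3)+2·4)+(4/3)²·(4-(4/3))²)/(120·4·5000) = -512/759375 rad
Load 2 — applied couple M₀=-9 kN·m at a=8/5 m (b=L-a=12/5):
  θ_2 = (R_Ax²/2 - M_Ax)/EI  [x≤a] with R_A=-81/25, M_A=-27/25 = ((-81/25)·(4/3)²/2 - (-27/25)·(4/3))/5000 = -9/31250 rad
Load 3 — uniform load w=20 kN/m over full span:
  θ_3 = -wx(L-x)(L-2x)/(12EI) = -20·(4/3)·(4-(4/3))·(4-2·(4/3))/(12·5000) = -16/10125 rad
Superposition: θ = Σ θ_i = -19307/7593750 rad ≈ -0.002542 rad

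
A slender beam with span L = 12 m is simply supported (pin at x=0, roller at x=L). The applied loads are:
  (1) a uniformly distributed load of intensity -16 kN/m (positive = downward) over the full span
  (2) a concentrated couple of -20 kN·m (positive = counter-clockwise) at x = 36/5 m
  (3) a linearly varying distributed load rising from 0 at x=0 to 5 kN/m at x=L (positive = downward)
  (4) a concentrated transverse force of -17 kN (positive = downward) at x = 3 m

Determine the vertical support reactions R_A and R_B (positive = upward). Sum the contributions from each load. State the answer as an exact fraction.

Load 1 — uniform load w=-16 kN/m over full span:
  R_A = wL/2 = (-16)·12/2 = -96 kN
  R_B = wL/2 = (-16)·12/2 = -96 kN
Load 2 — applied couple M₀=-20 kN·m at a=36/5 m (b=L-a=24/5):
  R_A = M₀/L = (-20)/12 = -5/3 kN
  R_B = -M₀/L = -(-20)/12 = 5/3 kN
Load 3 — triangular load w₀=5 kN/m (0→w₀ over full span):
  R_A = w₀L/6 = 5·12/6 = 10 kN
  R_B = w₀L/3 = 5·12/3 = 20 kN
Load 4 — point force P=-17 kN at a=3 m (b=L-a=9):
  R_A = Pb/L = (-17)·9/12 = -51/4 kN
  R_B = Pa/L = (-17)·3/12 = -17/4 kN
Superposition: R_A = -1205/12 kN, R_B = -943/12 kN

R_A = -1205/12 kN, R_B = -943/12 kN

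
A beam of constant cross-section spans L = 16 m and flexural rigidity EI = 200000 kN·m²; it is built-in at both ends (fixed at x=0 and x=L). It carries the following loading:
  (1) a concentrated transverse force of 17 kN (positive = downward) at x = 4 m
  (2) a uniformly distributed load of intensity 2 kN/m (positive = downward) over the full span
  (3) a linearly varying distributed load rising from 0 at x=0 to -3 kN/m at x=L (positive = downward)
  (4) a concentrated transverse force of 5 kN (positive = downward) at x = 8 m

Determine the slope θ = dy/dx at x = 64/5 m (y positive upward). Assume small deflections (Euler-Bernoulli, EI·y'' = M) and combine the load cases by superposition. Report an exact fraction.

θ(64/5) = 4649/15625000 rad

Load 1 — point force P=17 kN at a=4 m (b=L-a=12):
  θ_1 = Pa²(L-x)(2bL-(3b+a)(L-x))/(2L³EI)  [x>a] = 17·4²·(16-(64/5))·(2·12·16-(3·12+4)·(16-(64/5)))/(2·16³·200000) = 17/125000 rad
Load 2 — uniform load w=2 kN/m over full span:
  θ_2 = -wx(L-x)(L-2x)/(12EI) = -2·(64/5)·(16-(64/5))·(16-2·(64/5))/(12·200000) = 128/390625 rad
Load 3 — triangular load w₀=-3 kN/m (0→w₀ over full span):
  θ_3 = -w₀(2x(L-x)(L-2x)(x+2L)+x²(L-x)²)/(120LEI) = -(-3)·(2·(64/5)·(16-(64/5))·(16-2·(64/5))·((64/5)+2·16)+(64/5)²·(16-(64/5))²)/(120·16·200000) = -512/1953125 rad
Load 4 — point force P=5 kN at a=8 m (b=L-a=8):
  θ_4 = Pa²(L-x)(2bL-(3b+a)(L-x))/(2L³EI)  [x>a] = 5·8²·(16-(64/5))·(2·8·16-(3·8+8)·(16-(64/5)))/(2·16³·200000) = 3/31250 rad
Superposition: θ = Σ θ_i = 4649/15625000 rad ≈ 0.000298 rad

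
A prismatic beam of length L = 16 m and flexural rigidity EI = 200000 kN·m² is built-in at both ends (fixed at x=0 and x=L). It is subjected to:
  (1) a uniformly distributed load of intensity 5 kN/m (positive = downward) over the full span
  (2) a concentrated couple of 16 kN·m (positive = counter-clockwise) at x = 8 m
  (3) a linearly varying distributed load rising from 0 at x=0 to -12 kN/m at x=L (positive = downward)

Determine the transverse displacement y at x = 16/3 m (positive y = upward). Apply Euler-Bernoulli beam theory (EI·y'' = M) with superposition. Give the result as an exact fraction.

y(16/3) = 392/1265625 m

Load 1 — uniform load w=5 kN/m over full span:
  y_1 = -wx²(L-x)²/(24EI) = -5·(16/3)²·(16-(16/3))²/(24·200000) = -512/151875 m
Load 2 — applied couple M₀=16 kN·m at a=8 m (b=L-a=8):
  y_2 = (R_Ax³/6 - M_Ax²/2)/EI  [x≤a] with R_A=3/2, M_A=4 = ((3/2)·(16/3)³/6 - 4·(16/3)²/2)/200000 = -8/84375 m
Load 3 — triangular load w₀=-12 kN/m (0→w₀ over full span):
  y_3 = -w₀x²(L-x)²(x+2L)/(120LEI) = -(-12)·(16/3)²·(16-(16/3))²·((16/3)+2·16)/(120·16·200000) = 14336/3796875 m
Superposition: y = Σ y_i = 392/1265625 m ≈ 0.000310 m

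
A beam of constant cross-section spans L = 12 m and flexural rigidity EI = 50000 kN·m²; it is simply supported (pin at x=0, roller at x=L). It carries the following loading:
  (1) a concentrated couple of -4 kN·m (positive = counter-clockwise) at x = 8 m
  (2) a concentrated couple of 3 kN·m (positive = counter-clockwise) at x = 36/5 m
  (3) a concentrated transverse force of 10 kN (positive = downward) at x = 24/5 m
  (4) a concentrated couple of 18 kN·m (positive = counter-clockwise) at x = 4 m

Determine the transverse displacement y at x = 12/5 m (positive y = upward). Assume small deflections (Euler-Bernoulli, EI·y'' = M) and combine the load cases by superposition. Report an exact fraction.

Load 1 — applied couple M₀=-4 kN·m at a=8 m (b=L-a=4):
  y_1 = (M₀x³/(6L)+C₁x)/EI  [x≤a] with C₁=M₀(3b²-L²)/(6L)=16/3 = ((-4)·(12/5)³/(6·12)+(16/3)·(12/5))/50000 = 94/390625 m
Load 2 — applied couple M₀=3 kN·m at a=36/5 m (b=L-a=24/5):
  y_2 = (M₀x³/(6L)+C₁x)/EI  [x≤a] with C₁=M₀(3b²-L²)/(6L)=-78/25 = (3·(12/5)³/(6·12)+(-78/25)·(12/5))/50000 = -54/390625 m
Load 3 — point force P=10 kN at a=24/5 m (b=L-a=36/5):
  y_3 = -Pbx(L²-b²-x²)/(6LEI)  [x≤a] = -10·(36/5)·(12/5)·(12²-(36/5)²-(12/5)²)/(6·12·50000) = -324/78125 m
Load 4 — applied couple M₀=18 kN·m at a=4 m (b=L-a=8):
  y_4 = (M₀x³/(6L)+C₁x)/EI  [x≤a] with C₁=M₀(3b²-L²)/(6L)=12 = (18·(12/5)³/(6·12)+12·(12/5))/50000 = 252/390625 m
Superposition: y = Σ y_i = -1328/390625 m ≈ -0.003400 m

y(12/5) = -1328/390625 m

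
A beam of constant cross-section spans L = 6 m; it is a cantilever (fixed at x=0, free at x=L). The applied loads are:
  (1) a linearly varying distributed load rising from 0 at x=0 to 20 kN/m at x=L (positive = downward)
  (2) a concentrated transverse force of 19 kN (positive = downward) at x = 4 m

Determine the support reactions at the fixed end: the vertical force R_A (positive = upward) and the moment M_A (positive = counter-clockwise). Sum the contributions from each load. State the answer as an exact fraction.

R_A = 79 kN, M_A = 316 kN·m

Load 1 — triangular load w₀=20 kN/m (0→w₀ over full span):
  R_A = w₀L/2 = 20·6/2 = 60 kN
  M_A = w₀L²/3 = 20·6²/3 = 240 kN·m
Load 2 — point force P=19 kN at a=4 m (b=L-a=2):
  R_A = P = 19 kN
  M_A = Pa = 19·4 = 76 kN·m
Superposition: R_A = 79 kN, M_A = 316 kN·m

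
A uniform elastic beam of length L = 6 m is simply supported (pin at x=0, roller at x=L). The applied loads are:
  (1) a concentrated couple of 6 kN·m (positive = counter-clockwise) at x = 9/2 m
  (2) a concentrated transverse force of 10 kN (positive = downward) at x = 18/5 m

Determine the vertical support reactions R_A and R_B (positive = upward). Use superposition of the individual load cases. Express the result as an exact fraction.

Load 1 — applied couple M₀=6 kN·m at a=9/2 m (b=L-a=3/2):
  R_A = M₀/L = 6/6 = 1 kN
  R_B = -M₀/L = -6/6 = -1 kN
Load 2 — point force P=10 kN at a=18/5 m (b=L-a=12/5):
  R_A = Pb/L = 10·(12/5)/6 = 4 kN
  R_B = Pa/L = 10·(18/5)/6 = 6 kN
Superposition: R_A = 5 kN, R_B = 5 kN

R_A = 5 kN, R_B = 5 kN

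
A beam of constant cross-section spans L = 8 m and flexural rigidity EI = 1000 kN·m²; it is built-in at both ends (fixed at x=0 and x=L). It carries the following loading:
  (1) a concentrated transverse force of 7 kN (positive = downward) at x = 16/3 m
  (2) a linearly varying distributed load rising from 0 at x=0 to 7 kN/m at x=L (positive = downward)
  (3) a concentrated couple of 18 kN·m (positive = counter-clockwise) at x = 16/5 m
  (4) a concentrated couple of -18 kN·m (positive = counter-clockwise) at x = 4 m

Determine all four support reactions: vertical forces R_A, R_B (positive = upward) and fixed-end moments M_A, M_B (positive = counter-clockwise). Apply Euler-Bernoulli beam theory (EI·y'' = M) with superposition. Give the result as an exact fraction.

Load 1 — point force P=7 kN at a=16/3 m (b=L-a=8/3):
  R_A = Pb²(3a+b)/L³ = 7·(8/3)²·(3·(16/3)+(8/3))/8³ = 49/27 kN
  M_A = Pab²/L² = 7·(16/3)·(8/3)²/8² = 112/27 kN·m
  R_B = Pa²(a+3b)/L³ = 7·(16/3)²·((16/3)+3·(8/3))/8³ = 140/27 kN
  M_B = -Pa²b/L² = -7·(16/3)²·(8/3)/8² = -224/27 kN·m
Load 2 — triangular load w₀=7 kN/m (0→w₀ over full span):
  R_A = 3w₀L/20 = 3·7·8/20 = 42/5 kN
  M_A = w₀L²/30 = 7·8²/30 = 224/15 kN·m
  R_B = 7w₀L/20 = 7·7·8/20 = 98/5 kN
  M_B = -w₀L²/20 = -7·8²/20 = -112/5 kN·m
Load 3 — applied couple M₀=18 kN·m at a=16/5 m (b=L-a=24/5):
  R_A = 6M₀ab/L³ = 6·18·(16/5)·(24/5)/8³ = 81/25 kN
  M_A = M₀b(2a-b)/L² = 18·(24/5)·(2·(16/5)-(24/5))/8² = 54/25 kN·m
  R_B = -6M₀ab/L³ = -6·18·(16/5)·(24/5)/8³ = -81/25 kN
  M_B = M₀a(2b-a)/L² = 18·(16/5)·(2·(24/5)-(16/5))/8² = 144/25 kN·m
Load 4 — applied couple M₀=-18 kN·m at a=4 m (b=L-a=4):
  R_A = 6M₀ab/L³ = 6·(-18)·4·4/8³ = -27/8 kN
  M_A = M₀b(2a-b)/L² = (-18)·4·(2·4-4)/8² = -9/2 kN·m
  R_B = -6M₀ab/L³ = -6·(-18)·4·4/8³ = 27/8 kN
  M_B = M₀a(2b-a)/L² = (-18)·4·(2·4-4)/8² = -9/2 kN·m
Superposition: R_A = 54431/5400 kN, M_A = 22601/1350 kN·m, R_B = 134569/5400 kN, M_B = -39739/1350 kN·m

R_A = 54431/5400 kN, M_A = 22601/1350 kN·m, R_B = 134569/5400 kN, M_B = -39739/1350 kN·m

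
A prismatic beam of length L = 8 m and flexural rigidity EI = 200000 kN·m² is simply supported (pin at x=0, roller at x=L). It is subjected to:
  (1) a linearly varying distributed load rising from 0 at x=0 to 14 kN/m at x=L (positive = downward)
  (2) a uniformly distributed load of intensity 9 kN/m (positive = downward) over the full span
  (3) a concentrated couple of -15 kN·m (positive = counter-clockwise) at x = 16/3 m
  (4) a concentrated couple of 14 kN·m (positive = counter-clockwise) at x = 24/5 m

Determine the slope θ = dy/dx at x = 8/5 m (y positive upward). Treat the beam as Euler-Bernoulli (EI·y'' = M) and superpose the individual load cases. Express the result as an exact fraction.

Load 1 — triangular load w₀=14 kN/m (0→w₀ over full span):
  θ_1 = -w₀(7L⁴-30L²x²+15x⁴)/(360LEI) = -14·(7·8⁴-30·8²·(8/5)²+15·(8/5)⁴)/(360·8·200000) = -10192/17578125 rad
Load 2 — uniform load w=9 kN/m over full span:
  θ_2 = -w(L³-6Lx²+4x³)/(24EI) = -9·(8³-6·8·(8/5)²+4·(8/5)³)/(24·200000) = -297/390625 rad
Load 3 — applied couple M₀=-15 kN·m at a=16/3 m (b=L-a=8/3):
  θ_3 = (M₀x²/(2L)+C₁)/EI  [x≤a] with C₁=M₀(3b²-L²)/(6L)=40/3 = ((-15)·(8/5)²/(2·8)+(40/3))/200000 = 41/750000 rad
Load 4 — applied couple M₀=14 kN·m at a=24/5 m (b=L-a=16/5):
  θ_4 = (M₀x²/(2L)+C₁)/EI  [x≤a] with C₁=M₀(3b²-L²)/(6L)=-728/75 = (14·(8/5)²/(2·8)+(-728/75))/200000 = -7/187500 rad
Superposition: θ = Σ θ_i = -372037/281250000 rad ≈ -0.001323 rad

θ(8/5) = -372037/281250000 rad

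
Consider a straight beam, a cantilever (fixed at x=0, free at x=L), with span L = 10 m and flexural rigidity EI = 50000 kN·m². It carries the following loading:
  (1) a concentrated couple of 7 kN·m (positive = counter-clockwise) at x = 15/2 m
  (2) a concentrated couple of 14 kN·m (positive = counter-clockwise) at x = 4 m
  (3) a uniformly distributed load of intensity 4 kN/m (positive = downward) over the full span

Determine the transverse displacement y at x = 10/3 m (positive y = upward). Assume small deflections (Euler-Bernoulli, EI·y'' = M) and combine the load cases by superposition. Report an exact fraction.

Load 1 — applied couple M₀=7 kN·m at a=15/2 m (b=L-a=5/2):
  y_1 = M₀x²/(2EI)  [x≤a] = 7·(10/3)²/(2·50000) = 7/9000 m
Load 2 — applied couple M₀=14 kN·m at a=4 m (b=L-a=6):
  y_2 = M₀x²/(2EI)  [x≤a] = 14·(10/3)²/(2·50000) = 7/4500 m
Load 3 — uniform load w=4 kN/m over full span:
  y_3 = -wx²(x²-4Lx+6L²)/(24EI) = -4·(10/3)²·((10/3)²-4·10·(10/3)+6·10²)/(24·50000) = -43/2430 m
Superposition: y = Σ y_i = -3733/243000 m ≈ -0.015362 m

y(10/3) = -3733/243000 m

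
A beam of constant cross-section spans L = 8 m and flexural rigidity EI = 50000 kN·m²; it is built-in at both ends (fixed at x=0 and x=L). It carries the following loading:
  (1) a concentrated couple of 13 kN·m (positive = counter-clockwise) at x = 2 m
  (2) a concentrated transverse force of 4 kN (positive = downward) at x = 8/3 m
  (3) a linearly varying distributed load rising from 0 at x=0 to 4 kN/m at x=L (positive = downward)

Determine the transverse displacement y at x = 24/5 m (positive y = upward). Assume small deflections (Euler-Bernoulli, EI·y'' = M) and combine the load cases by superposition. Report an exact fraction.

Load 1 — applied couple M₀=13 kN·m at a=2 m (b=L-a=6):
  y_1 = (R_Ax³/6 - M_Ax²/2 - M₀(x-a)²/2)/EI  [x>a] with R_A=117/64, M_A=-39/16 = ((117/64)·(24/5)³/6 - (-39/16)·(24/5)²/2 - 13·((24/5)-2)²/2)/50000 = 169/781250 m
Load 2 — point force P=4 kN at a=8/3 m (b=L-a=16/3):
  y_2 = -Pa²(L-x)²(3bL-(3b+a)(L-x))/(6L³EI)  [x>a] = -4·(8/3)²·(8-(24/5))²·(3·(16/3)·8-(3·(16/3)+(8/3))·(8-(24/5)))/(6·8³·50000) = -4096/31640625 m
Load 3 — triangular load w₀=4 kN/m (0→w₀ over full span):
  y_3 = -w₀x²(L-x)²(x+2L)/(120LEI) = -4·(24/5)²·(8-(24/5))²·((24/5)+2·8)/(120·8·50000) = -19968/48828125 m
Superposition: y = Σ y_i = -2547691/7910156250 m ≈ -0.000322 m

y(24/5) = -2547691/7910156250 m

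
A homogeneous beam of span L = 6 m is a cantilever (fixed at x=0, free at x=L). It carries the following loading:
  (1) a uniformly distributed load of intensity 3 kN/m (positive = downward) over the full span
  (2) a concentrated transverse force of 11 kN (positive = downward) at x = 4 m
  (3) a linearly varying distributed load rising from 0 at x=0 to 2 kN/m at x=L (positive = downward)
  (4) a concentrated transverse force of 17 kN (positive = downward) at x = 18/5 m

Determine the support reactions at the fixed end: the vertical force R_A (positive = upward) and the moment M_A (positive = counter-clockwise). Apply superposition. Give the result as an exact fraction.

R_A = 52 kN, M_A = 916/5 kN·m

Load 1 — uniform load w=3 kN/m over full span:
  R_A = wL = 3·6 = 18 kN
  M_A = wL²/2 = 3·6²/2 = 54 kN·m
Load 2 — point force P=11 kN at a=4 m (b=L-a=2):
  R_A = P = 11 kN
  M_A = Pa = 11·4 = 44 kN·m
Load 3 — triangular load w₀=2 kN/m (0→w₀ over full span):
  R_A = w₀L/2 = 2·6/2 = 6 kN
  M_A = w₀L²/3 = 2·6²/3 = 24 kN·m
Load 4 — point force P=17 kN at a=18/5 m (b=L-a=12/5):
  R_A = P = 17 kN
  M_A = Pa = 17·(18/5) = 306/5 kN·m
Superposition: R_A = 52 kN, M_A = 916/5 kN·m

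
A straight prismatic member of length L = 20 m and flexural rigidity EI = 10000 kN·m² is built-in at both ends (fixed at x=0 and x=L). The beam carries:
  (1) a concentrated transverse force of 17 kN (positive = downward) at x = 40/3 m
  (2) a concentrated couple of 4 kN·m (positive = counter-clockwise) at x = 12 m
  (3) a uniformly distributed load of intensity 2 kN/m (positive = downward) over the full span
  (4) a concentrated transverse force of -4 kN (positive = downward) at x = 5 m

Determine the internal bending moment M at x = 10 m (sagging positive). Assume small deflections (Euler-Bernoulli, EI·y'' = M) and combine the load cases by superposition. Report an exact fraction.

M(10) = 4619/90 kN·m

Load 1 — point force P=17 kN at a=40/3 m (b=L-a=20/3):
  M_1 = Pb²(3a+b)x/L³ - Pab²/L²  [x≤a] = 17·(20/3)²·(3·(40/3)+(20/3))·10/20³ - 17·(40/3)·(20/3)²/20² = 170/9 kN·m
Load 2 — applied couple M₀=4 kN·m at a=12 m (b=L-a=8):
  M_2 = R_Ax - M_A  [x≤a] with R_A=36/125, M_A=32/25 = (36/125)·10 - (32/25) = 8/5 kN·m
Load 3 — uniform load w=2 kN/m over full span:
  M_3 = wLx/2 - wL²/12 - wx²/2 = 2·20·10/2 - 2·20²/12 - 2·10²/2 = 100/3 kN·m
Load 4 — point force P=-4 kN at a=5 m (b=L-a=15):
  M_4 = Pa²(a+3b)(L-x)/L³ - Pa²b/L²  [x>a] = (-4)·5²·(5+3·15)·(20-10)/20³ - (-4)·5²·15/20² = -5/2 kN·m
Superposition: M = Σ M_i = 4619/90 kN·m ≈ 51.322222 kN·m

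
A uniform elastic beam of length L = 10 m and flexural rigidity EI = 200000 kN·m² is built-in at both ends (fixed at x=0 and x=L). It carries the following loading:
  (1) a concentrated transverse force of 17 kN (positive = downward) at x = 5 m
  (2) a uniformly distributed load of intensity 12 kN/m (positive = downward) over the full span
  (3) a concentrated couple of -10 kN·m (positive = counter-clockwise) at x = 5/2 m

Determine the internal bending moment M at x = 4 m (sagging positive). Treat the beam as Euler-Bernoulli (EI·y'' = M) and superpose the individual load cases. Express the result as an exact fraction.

Load 1 — point force P=17 kN at a=5 m (b=L-a=5):
  M_1 = Pb²(3a+b)x/L³ - Pab²/L²  [x≤a] = 17·5²·(3·5+5)·4/10³ - 17·5·5²/10² = 51/4 kN·m
Load 2 — uniform load w=12 kN/m over full span:
  M_2 = wLx/2 - wL²/12 - wx²/2 = 12·10·4/2 - 12·10²/12 - 12·4²/2 = 44 kN·m
Load 3 — applied couple M₀=-10 kN·m at a=5/2 m (b=L-a=15/2):
  M_3 = R_Ax - M_A - M₀  [x>a] with R_A=-9/8, M_A=15/8 = (-9/8)·4 - (15/8) - (-10) = 29/8 kN·m
Superposition: M = Σ M_i = 483/8 kN·m ≈ 60.375000 kN·m

M(4) = 483/8 kN·m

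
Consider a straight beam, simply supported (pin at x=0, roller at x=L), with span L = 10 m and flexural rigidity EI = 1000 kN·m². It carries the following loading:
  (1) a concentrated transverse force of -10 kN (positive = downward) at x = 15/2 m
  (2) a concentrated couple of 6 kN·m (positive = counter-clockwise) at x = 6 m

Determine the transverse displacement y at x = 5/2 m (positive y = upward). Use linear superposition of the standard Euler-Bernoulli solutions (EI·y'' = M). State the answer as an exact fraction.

Load 1 — point force P=-10 kN at a=15/2 m (b=L-a=5/2):
  y_1 = -Pbx(L²-b²-x²)/(6LEI)  [x≤a] = -(-10)·(5/2)·(5/2)·(10²-(5/2)²-(5/2)²)/(6·10·1000) = 35/384 m
Load 2 — applied couple M₀=6 kN·m at a=6 m (b=L-a=4):
  y_2 = (M₀x³/(6L)+C₁x)/EI  [x≤a] with C₁=M₀(3b²-L²)/(6L)=-26/5 = (6·(5/2)³/(6·10)+(-26/5)·(5/2))/1000 = -183/16000 m
Superposition: y = Σ y_i = 1913/24000 m ≈ 0.079708 m

y(5/2) = 1913/24000 m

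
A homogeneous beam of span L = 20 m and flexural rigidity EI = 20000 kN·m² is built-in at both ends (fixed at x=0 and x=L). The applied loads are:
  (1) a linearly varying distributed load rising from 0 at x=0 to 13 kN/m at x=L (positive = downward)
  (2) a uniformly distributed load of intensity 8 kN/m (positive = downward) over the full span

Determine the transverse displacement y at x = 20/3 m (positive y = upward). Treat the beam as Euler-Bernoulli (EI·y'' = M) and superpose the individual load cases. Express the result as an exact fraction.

y(20/3) = -844/3645 m

Load 1 — triangular load w₀=13 kN/m (0→w₀ over full span):
  y_1 = -w₀x²(L-x)²(x+2L)/(120LEI) = -13·(20/3)²·(20-(20/3))²·((20/3)+2·20)/(120·20·20000) = -364/3645 m
Load 2 — uniform load w=8 kN/m over full span:
  y_2 = -wx²(L-x)²/(24EI) = -8·(20/3)²·(20-(20/3))²/(24·20000) = -32/243 m
Superposition: y = Σ y_i = -844/3645 m ≈ -0.231550 m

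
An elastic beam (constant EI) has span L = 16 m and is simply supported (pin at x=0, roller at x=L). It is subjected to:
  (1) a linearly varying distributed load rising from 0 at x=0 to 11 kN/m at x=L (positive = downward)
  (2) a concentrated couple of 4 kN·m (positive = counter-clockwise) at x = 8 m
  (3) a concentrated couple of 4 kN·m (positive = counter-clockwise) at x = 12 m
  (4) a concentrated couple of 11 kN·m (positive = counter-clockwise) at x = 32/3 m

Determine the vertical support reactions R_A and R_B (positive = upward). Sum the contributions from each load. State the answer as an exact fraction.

Load 1 — triangular load w₀=11 kN/m (0→w₀ over full span):
  R_A = w₀L/6 = 11·16/6 = 88/3 kN
  R_B = w₀L/3 = 11·16/3 = 176/3 kN
Load 2 — applied couple M₀=4 kN·m at a=8 m (b=L-a=8):
  R_A = M₀/L = 4/16 = 1/4 kN
  R_B = -M₀/L = -4/16 = -1/4 kN
Load 3 — applied couple M₀=4 kN·m at a=12 m (b=L-a=4):
  R_A = M₀/L = 4/16 = 1/4 kN
  R_B = -M₀/L = -4/16 = -1/4 kN
Load 4 — applied couple M₀=11 kN·m at a=32/3 m (b=L-a=16/3):
  R_A = M₀/L = 11/16 kN
  R_B = -M₀/L = -11/16 kN
Superposition: R_A = 1465/48 kN, R_B = 2759/48 kN

R_A = 1465/48 kN, R_B = 2759/48 kN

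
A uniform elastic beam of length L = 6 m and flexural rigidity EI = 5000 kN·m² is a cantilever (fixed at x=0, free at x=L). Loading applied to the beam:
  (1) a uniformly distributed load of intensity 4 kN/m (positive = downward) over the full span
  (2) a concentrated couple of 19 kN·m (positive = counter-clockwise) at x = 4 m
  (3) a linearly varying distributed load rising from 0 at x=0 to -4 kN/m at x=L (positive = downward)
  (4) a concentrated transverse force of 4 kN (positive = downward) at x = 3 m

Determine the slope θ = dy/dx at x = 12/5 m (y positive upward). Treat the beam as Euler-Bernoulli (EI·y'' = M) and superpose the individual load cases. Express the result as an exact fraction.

Load 1 — uniform load w=4 kN/m over full span:
  θ_1 = -wx(x²-3Lx+3L²)/(6EI) = -4·(12/5)·((12/5)²-3·6·(12/5)+3·6²)/(6·5000) = -1764/78125 rad
Load 2 — applied couple M₀=19 kN·m at a=4 m (b=L-a=2):
  θ_2 = M₀x/EI  [x≤a] = 19·(12/5)/5000 = 57/6250 rad
Load 3 — triangular load w₀=-4 kN/m (0→w₀ over full span):
  θ_3 = (w₀Lx²/4-w₀L²x/3-w₀x⁴/(24L))/EI = ((-4)·6·(12/5)²/4-(-4)·6²·(12/5)/3-(-4)·(12/5)⁴/(24·6))/5000 = 6372/390625 rad
Load 4 — point force P=4 kN at a=3 m (b=L-a=3):
  θ_4 = -Px(2a-x)/(2EI)  [x≤a] = -4·(12/5)·(2·3-(12/5))/(2·5000) = -54/15625 rad
Superposition: θ = Σ θ_i = -471/781250 rad ≈ -0.000603 rad

θ(12/5) = -471/781250 rad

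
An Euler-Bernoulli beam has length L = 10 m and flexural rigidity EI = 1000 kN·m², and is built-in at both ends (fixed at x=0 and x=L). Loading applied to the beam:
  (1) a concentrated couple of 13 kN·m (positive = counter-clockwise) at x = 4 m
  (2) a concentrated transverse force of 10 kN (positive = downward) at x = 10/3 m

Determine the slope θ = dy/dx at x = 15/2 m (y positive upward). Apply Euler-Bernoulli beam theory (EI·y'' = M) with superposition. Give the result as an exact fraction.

Load 1 — applied couple M₀=13 kN·m at a=4 m (b=L-a=6):
  θ_1 = (R_Ax²/2 - M_Ax - M₀(x-a))/EI  [x>a] with R_A=234/125, M_A=39/25 = ((234/125)·(15/2)²/2 - (39/25)·(15/2) - 13·((15/2)-4))/1000 = -91/20000 rad
Load 2 — point force P=10 kN at a=10/3 m (b=L-a=20/3):
  θ_2 = Pa²(L-x)(2bL-(3b+a)(L-x))/(2L³EI)  [x>a] = 10·(10/3)²·(10-(15/2))·(2·(20/3)·10-(3·(20/3)+(10/3))·(10-(15/2)))/(2·10³·1000) = 1/96 rad
Superposition: θ = Σ θ_i = 11/1875 rad ≈ 0.005867 rad

θ(15/2) = 11/1875 rad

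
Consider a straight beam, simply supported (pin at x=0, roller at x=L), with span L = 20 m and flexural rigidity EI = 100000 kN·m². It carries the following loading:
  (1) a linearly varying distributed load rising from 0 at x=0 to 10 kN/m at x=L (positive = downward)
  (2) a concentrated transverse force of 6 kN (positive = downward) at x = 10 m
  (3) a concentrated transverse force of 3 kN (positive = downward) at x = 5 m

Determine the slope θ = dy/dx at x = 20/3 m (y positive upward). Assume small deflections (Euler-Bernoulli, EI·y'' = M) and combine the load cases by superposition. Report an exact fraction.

Load 1 — triangular load w₀=10 kN/m (0→w₀ over full span):
  θ_1 = -w₀(7L⁴-30L²x²+15x⁴)/(360LEI) = -10·(7·20⁴-30·20²·(20/3)²+15·(20/3)⁴)/(360·20·100000) = -52/6075 rad
Load 2 — point force P=6 kN at a=10 m (b=L-a=10):
  θ_2 = -Pb(L²-b²-3x²)/(6LEI)  [x≤a] = -6·10·(20²-10²-3·(20/3)²)/(6·20·100000) = -1/1200 rad
Load 3 — point force P=3 kN at a=5 m (b=L-a=15):
  θ_3 = -Pa(2L²-6Lx+3x²+a²)/(6LEI)  [x>a] = -3·5·(2·20²-6·20·(20/3)+3·(20/3)²+5²)/(6·20·100000) = -19/96000 rad
Superposition: θ = Σ θ_i = -74579/7776000 rad ≈ -0.009591 rad

θ(20/3) = -74579/7776000 rad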